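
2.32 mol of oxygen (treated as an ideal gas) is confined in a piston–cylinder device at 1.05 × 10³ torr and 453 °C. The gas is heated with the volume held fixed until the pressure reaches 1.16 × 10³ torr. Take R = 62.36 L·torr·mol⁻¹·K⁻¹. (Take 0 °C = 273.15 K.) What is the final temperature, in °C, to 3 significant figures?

T₂ ≈ 529 °C

Convert: T₁ = 726.1 K.
From PV = nRT: V₁ = nRT₁/P₁ = 100.1 L.
Isochoric, so P/T is constant: V₂ = V₁; T₂ = T₁·(P₂/P₁) = 802.2 K.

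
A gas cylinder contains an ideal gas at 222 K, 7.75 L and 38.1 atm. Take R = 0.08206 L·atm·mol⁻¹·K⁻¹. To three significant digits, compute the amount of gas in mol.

n ≈ 16.2 mol

PV = nRT ⇒ n = PV/(RT) = (38.1 × 7.75) / (0.08206 × 222)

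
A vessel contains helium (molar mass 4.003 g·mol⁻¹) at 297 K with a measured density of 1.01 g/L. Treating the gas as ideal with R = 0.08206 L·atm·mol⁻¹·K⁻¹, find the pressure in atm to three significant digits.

P ≈ 6.15 atm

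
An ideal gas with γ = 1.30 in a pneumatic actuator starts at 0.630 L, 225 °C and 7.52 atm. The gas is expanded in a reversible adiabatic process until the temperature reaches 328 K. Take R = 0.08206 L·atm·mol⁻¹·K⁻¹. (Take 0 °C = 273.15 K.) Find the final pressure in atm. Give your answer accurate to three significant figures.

Convert: T₁ = 498.1 K.
Reversible adiabatic, γ = 1.30: P₂ = P₁·(T₂/T₁)^(γ/(γ−1)) = 1.230 atm; V₂ = V₁·(T₁/T₂)^(1/(γ−1)) = 2.537 L.

P₂ ≈ 1.23 atm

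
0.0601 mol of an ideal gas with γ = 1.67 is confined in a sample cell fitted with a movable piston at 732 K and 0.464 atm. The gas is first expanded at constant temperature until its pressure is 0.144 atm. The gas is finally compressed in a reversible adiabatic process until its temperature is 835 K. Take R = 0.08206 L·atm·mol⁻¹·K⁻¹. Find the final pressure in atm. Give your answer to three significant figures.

P₃ ≈ 0.200 atm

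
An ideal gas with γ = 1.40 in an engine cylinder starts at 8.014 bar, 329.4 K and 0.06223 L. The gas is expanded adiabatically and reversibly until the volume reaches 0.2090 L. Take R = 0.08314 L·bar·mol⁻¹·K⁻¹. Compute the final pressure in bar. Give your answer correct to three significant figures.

P₂ ≈ 1.47 bar

Adiabatic (γ = 1.40), T V^(γ−1) and P V^γ constant: T₂ = T₁·(V₁/V₂)^(γ−1) = 202.9 K; P₂ = P₁·(V₁/V₂)^γ = 1.470 bar.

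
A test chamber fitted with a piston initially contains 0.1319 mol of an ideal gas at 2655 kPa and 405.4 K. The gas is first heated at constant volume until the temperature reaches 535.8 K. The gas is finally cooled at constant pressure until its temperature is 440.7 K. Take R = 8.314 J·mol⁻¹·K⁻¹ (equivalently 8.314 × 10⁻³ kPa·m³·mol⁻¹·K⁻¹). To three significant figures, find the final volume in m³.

V₃ ≈ 0.000138 m³

From PV = nRT: V₁ = nRT₁/P₁ = 0.0001674 m³.
V constant ⇒ P ∝ T: V₂ = V₁; P₂ = P₁·(T₂/T₁) = 3509 kPa.
P constant ⇒ V ∝ T: P₃ = P₂; V₃ = V₂·(T₃/T₂) = 0.0001377 m³.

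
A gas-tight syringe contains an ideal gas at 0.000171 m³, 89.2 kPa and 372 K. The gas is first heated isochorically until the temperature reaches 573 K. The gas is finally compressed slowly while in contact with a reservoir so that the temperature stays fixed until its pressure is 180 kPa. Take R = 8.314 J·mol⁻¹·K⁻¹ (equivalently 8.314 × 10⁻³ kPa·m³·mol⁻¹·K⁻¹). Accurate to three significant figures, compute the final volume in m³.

V constant ⇒ P ∝ T: V₂ = V₁; P₂ = P₁·(T₂/T₁) = 137.4 kPa.
Isothermal, so P V is constant: T₃ = T₂; V₃ = V₂·(P₂/P₃) = 0.0001305 m³.

V₃ ≈ 0.000131 m³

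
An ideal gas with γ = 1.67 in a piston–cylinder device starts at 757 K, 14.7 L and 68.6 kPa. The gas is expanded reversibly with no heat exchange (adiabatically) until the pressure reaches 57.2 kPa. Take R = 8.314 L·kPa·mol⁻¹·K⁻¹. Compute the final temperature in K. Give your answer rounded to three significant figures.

Reversible adiabatic, γ = 1.67: T₂ = T₁·(P₂/P₁)^((γ−1)/γ) = 703.8 K; V₂ = V₁·(P₁/P₂)^(1/γ) = 16.39 L.

T₂ ≈ 704 K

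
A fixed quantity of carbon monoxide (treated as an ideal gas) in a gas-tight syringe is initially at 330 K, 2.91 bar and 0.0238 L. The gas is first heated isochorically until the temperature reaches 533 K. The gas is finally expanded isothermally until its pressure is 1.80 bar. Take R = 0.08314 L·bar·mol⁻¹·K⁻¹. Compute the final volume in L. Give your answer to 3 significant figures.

V constant ⇒ P ∝ T: V₂ = V₁; P₂ = P₁·(T₂/T₁) = 4.700 bar.
Isothermal, so P V is constant: T₃ = T₂; V₃ = V₂·(P₂/P₃) = 0.06215 L.

V₃ ≈ 0.0621 L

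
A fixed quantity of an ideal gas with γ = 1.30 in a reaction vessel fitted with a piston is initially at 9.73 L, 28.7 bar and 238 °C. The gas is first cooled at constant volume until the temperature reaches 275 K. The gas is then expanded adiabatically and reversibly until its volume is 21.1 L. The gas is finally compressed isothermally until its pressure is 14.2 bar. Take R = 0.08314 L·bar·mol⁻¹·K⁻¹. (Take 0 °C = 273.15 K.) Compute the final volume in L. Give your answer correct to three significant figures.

V₄ ≈ 8.39 L

Convert: T₁ = 511.1 K.
Isochoric, so P/T is constant: V₂ = V₁; P₂ = P₁·(T₂/T₁) = 15.44 bar.
Reversible adiabatic, γ = 1.30: T₃ = T₂·(V₂/V₃)^(γ−1) = 218.0 K; P₃ = P₂·(V₂/V₃)^γ = 5.645 bar.
Isothermal, so P V is constant: T₄ = T₃; V₄ = V₃·(P₃/P₄) = 8.388 L.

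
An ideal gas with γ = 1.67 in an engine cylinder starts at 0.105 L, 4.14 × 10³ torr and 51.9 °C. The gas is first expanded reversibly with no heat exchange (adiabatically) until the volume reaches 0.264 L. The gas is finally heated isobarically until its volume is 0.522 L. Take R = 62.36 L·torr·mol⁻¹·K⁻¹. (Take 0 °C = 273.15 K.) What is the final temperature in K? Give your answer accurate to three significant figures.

Convert: T₁ = 325.0 K.
Reversible adiabatic, γ = 1.67: T₂ = T₁·(V₁/V₂)^(γ−1) = 175.3 K; P₂ = P₁·(V₁/V₂)^γ = 887.8 torr.
Isobaric, so V/T is constant: P₃ = P₂; T₃ = T₂·(V₃/V₂) = 346.5 K.

T₃ ≈ 347 K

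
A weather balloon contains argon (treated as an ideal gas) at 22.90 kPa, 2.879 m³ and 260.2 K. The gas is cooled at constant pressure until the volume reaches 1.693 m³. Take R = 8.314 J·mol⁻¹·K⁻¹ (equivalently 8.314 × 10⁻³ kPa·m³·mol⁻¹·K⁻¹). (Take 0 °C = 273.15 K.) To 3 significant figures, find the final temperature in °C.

Isobaric, so V/T is constant: P₂ = P₁; T₂ = T₁·(V₂/V₁) = 153.0 K.

T₂ ≈ -120 °C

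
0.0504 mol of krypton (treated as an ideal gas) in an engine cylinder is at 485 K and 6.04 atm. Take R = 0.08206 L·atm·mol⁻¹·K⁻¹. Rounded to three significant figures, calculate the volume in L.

V ≈ 0.332 L

PV = nRT ⇒ V = nRT/P = (0.0504 × 0.08206 × 485) / 6.04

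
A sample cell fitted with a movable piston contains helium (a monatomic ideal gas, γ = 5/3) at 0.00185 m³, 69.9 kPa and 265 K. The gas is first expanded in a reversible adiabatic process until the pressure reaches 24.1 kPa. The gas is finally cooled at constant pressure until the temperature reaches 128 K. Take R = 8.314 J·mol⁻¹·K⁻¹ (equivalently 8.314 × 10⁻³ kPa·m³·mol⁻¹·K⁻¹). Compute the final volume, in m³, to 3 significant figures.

V₃ ≈ 0.00259 m³

Reversible adiabatic, γ = 5/3: T₂ = T₁·(P₂/P₁)^((γ−1)/γ) = 173.1 K; V₂ = V₁·(P₁/P₂)^(1/γ) = 0.003505 m³.
P constant ⇒ V ∝ T: P₃ = P₂; V₃ = V₂·(T₃/T₂) = 0.002592 m³.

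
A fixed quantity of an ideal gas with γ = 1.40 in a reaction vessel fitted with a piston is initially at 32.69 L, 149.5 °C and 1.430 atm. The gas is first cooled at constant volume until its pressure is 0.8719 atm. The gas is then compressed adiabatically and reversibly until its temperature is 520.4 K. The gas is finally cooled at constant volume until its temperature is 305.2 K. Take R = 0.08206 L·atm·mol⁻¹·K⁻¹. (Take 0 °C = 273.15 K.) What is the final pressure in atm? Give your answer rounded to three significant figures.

Convert: T₁ = 422.6 K.
V constant ⇒ P ∝ T: V₂ = V₁; T₂ = T₁·(P₂/P₁) = 257.7 K.
Reversible adiabatic, γ = 1.40: P₃ = P₂·(T₃/T₂)^(γ/(γ−1)) = 10.20 atm; V₃ = V₂·(T₂/T₃)^(1/(γ−1)) = 5.641 L.
V constant ⇒ P ∝ T: V₄ = V₃; P₄ = P₃·(T₄/T₃) = 5.984 atm.

P₄ ≈ 5.98 atm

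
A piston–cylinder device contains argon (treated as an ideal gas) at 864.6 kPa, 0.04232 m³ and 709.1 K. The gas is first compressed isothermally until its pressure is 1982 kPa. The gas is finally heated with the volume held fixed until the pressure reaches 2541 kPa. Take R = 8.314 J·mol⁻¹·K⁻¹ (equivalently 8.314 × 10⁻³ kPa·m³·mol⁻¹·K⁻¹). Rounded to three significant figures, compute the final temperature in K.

T₃ ≈ 909 K

Isothermal, so P V is constant: T₂ = T₁; V₂ = V₁·(P₁/P₂) = 0.01846 m³.
Isochoric, so P/T is constant: V₃ = V₂; T₃ = T₂·(P₃/P₂) = 909.1 K.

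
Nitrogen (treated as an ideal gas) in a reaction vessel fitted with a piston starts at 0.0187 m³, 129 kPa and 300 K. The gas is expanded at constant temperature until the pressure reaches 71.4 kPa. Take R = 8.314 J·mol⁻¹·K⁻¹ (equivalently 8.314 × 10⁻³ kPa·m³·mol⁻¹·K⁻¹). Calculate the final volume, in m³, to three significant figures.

V₂ ≈ 0.0338 m³

T constant ⇒ Boyle's law P V = const: T₂ = T₁; V₂ = V₁·(P₁/P₂) = 0.03379 m³.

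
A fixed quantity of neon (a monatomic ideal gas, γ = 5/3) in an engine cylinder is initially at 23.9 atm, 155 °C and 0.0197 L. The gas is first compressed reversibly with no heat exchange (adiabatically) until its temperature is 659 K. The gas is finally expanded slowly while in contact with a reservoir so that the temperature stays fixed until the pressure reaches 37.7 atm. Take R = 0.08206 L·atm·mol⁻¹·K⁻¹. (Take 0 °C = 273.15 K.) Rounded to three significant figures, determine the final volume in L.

Convert: T₁ = 428.1 K.
Adiabatic (γ = 5/3), T V^(γ−1) and P V^γ constant: P₂ = P₁·(T₂/T₁)^(γ/(γ−1)) = 70.25 atm; V₂ = V₁·(T₁/T₂)^(1/(γ−1)) = 0.01032 L.
T constant ⇒ Boyle's law P V = const: T₃ = T₂; V₃ = V₂·(P₂/P₃) = 0.01922 L.

V₃ ≈ 0.0192 L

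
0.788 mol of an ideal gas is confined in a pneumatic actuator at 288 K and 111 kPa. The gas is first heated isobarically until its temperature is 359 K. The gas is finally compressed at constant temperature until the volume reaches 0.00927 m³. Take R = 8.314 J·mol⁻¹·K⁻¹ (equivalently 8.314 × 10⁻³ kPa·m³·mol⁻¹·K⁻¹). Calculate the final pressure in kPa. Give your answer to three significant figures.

P₃ ≈ 254 kPa

From PV = nRT: V₁ = nRT₁/P₁ = 0.01700 m³.
P constant ⇒ V ∝ T: P₂ = P₁; V₂ = V₁·(T₂/T₁) = 0.02119 m³.
T constant ⇒ Boyle's law P V = const: T₃ = T₂; P₃ = P₂·(V₂/V₃) = 253.7 kPa.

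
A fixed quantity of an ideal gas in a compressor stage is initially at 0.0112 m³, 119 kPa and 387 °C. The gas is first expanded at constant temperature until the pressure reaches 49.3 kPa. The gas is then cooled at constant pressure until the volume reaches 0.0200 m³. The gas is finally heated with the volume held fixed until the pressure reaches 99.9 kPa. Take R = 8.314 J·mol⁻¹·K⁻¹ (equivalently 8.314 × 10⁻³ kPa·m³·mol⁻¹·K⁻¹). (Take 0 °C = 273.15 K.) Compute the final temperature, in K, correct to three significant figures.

T₄ ≈ 990 K

Convert: T₁ = 660.1 K.
Isothermal, so P V is constant: T₂ = T₁; V₂ = V₁·(P₁/P₂) = 0.02703 m³.
Isobaric, so V/T is constant: P₃ = P₂; T₃ = T₂·(V₃/V₂) = 488.4 K.
V constant ⇒ P ∝ T: V₄ = V₃; T₄ = T₃·(P₄/P₃) = 989.6 K.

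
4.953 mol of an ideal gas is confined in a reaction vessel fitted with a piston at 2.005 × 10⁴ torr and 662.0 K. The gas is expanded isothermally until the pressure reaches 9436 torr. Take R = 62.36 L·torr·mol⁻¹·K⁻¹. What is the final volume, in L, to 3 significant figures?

V₂ ≈ 21.7 L

From PV = nRT: V₁ = nRT₁/P₁ = 10.20 L.
Isothermal, so P V is constant: T₂ = T₁; V₂ = V₁·(P₁/P₂) = 21.67 L.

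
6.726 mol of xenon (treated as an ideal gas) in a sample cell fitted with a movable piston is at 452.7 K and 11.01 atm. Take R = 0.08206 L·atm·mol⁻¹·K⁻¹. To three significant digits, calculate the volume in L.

V ≈ 22.7 L

PV = nRT ⇒ V = nRT/P = (6.726 × 0.08206 × 452.7) / 11.01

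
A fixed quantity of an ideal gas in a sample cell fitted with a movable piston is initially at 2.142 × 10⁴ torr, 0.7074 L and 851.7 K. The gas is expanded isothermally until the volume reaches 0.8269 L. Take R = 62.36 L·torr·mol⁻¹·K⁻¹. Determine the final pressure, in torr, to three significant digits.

P₂ ≈ 1.83e+04 torr

Isothermal, so P V is constant: T₂ = T₁; P₂ = P₁·(V₁/V₂) = 1.832e+04 torr.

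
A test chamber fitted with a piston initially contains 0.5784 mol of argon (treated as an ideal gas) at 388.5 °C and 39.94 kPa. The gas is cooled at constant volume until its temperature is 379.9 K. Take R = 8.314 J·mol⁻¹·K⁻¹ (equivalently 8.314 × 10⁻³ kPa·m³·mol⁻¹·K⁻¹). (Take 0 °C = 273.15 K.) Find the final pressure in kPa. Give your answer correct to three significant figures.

P₂ ≈ 22.9 kPa

Convert: T₁ = 661.6 K.
From PV = nRT: V₁ = nRT₁/P₁ = 0.07966 m³.
V constant ⇒ P ∝ T: V₂ = V₁; P₂ = P₁·(T₂/T₁) = 22.93 kPa.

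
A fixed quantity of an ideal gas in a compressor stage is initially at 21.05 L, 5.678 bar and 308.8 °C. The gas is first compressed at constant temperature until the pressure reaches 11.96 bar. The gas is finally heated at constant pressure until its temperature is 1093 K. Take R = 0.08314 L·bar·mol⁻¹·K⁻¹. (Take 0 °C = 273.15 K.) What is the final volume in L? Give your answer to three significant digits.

V₃ ≈ 18.8 L

Convert: T₁ = 582.0 K.
Isothermal, so P V is constant: T₂ = T₁; V₂ = V₁·(P₁/P₂) = 9.993 L.
Isobaric, so V/T is constant: P₃ = P₂; V₃ = V₂·(T₃/T₂) = 18.77 L.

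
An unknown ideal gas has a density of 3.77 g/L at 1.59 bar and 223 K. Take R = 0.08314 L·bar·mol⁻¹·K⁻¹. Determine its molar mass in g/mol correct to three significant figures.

M ≈ 44.0 g/mol

ρ = PM/(RT) ⇒ M = ρRT/P = (3.77 × 0.08314 × 223.0) / 1.59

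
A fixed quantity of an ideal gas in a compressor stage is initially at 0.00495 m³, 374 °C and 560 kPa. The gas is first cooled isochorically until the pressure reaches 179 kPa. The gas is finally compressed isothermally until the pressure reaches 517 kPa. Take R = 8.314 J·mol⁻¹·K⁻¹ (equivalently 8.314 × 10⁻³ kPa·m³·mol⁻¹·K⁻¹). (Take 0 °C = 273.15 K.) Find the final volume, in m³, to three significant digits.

V₃ ≈ 0.00171 m³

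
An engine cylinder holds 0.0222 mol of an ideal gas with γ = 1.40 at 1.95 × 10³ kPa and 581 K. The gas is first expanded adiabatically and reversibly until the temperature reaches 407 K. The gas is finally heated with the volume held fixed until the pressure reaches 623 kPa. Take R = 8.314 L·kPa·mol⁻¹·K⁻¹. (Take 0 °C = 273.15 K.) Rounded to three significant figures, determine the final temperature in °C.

From PV = nRT: V₁ = nRT₁/P₁ = 0.05499 L.
Reversible adiabatic, γ = 1.40: P₂ = P₁·(T₂/T₁)^(γ/(γ−1)) = 561.0 kPa; V₂ = V₁·(T₁/T₂)^(1/(γ−1)) = 0.1339 L.
V constant ⇒ P ∝ T: V₃ = V₂; T₃ = T₂·(P₃/P₂) = 451.9 K.

T₃ ≈ 179 °C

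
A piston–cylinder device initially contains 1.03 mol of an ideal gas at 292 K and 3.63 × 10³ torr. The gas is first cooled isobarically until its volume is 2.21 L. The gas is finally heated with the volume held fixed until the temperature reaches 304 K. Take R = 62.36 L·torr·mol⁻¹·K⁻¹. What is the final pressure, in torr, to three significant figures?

From PV = nRT: V₁ = nRT₁/P₁ = 5.167 L.
Isobaric, so V/T is constant: P₂ = P₁; T₂ = T₁·(V₂/V₁) = 124.9 K.
V constant ⇒ P ∝ T: V₃ = V₂; P₃ = P₂·(T₃/T₂) = 8835 torr.

P₃ ≈ 8.84e+03 torr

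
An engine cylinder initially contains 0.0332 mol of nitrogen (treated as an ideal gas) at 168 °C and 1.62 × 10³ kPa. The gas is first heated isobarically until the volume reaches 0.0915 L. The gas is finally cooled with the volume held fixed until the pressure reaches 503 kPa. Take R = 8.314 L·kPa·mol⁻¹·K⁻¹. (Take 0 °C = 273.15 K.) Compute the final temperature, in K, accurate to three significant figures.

Convert: T₁ = 441.1 K.
From PV = nRT: V₁ = nRT₁/P₁ = 0.07517 L.
Isobaric, so V/T is constant: P₂ = P₁; T₂ = T₁·(V₂/V₁) = 537.0 K.
V constant ⇒ P ∝ T: V₃ = V₂; T₃ = T₂·(P₃/P₂) = 166.7 K.

T₃ ≈ 167 K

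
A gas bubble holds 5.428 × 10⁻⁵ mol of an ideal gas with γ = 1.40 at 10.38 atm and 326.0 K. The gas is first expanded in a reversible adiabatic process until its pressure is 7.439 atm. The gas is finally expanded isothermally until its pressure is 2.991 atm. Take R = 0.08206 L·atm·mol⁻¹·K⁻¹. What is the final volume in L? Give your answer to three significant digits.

From PV = nRT: V₁ = nRT₁/P₁ = 0.0001399 L.
Adiabatic (γ = 1.40), T V^(γ−1) and P V^γ constant: T₂ = T₁·(P₂/P₁)^((γ−1)/γ) = 296.4 K; V₂ = V₁·(P₁/P₂)^(1/γ) = 0.0001775 L.
T constant ⇒ Boyle's law P V = const: T₃ = T₂; V₃ = V₂·(P₂/P₃) = 0.0004414 L.

V₃ ≈ 0.000441 L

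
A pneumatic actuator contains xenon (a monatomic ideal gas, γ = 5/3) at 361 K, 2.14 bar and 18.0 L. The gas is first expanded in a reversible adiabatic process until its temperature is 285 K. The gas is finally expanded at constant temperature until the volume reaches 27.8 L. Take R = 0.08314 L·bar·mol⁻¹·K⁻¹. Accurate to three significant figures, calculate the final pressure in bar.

Reversible adiabatic, γ = 5/3: P₂ = P₁·(T₂/T₁)^(γ/(γ−1)) = 1.185 bar; V₂ = V₁·(T₁/T₂)^(1/(γ−1)) = 25.66 L.
Isothermal, so P V is constant: T₃ = T₂; P₃ = P₂·(V₂/V₃) = 1.094 bar.

P₃ ≈ 1.09 bar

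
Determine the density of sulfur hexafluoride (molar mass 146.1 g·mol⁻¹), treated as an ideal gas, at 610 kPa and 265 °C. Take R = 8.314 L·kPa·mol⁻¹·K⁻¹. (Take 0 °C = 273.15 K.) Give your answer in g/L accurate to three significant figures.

ρ ≈ 19.9 g/L

ρ = PM/(RT) = (610 × 146.1) / (8.314 × 538.1)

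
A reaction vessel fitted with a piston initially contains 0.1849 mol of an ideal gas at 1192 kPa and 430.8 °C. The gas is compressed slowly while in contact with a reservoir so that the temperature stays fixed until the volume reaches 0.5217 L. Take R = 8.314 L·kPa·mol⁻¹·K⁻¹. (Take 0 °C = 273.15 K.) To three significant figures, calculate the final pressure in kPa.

P₂ ≈ 2.07e+03 kPa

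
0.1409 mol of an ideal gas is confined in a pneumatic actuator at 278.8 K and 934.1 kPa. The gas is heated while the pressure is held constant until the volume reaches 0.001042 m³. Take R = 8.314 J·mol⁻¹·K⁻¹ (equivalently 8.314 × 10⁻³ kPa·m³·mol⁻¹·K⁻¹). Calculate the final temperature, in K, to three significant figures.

T₂ ≈ 831 K

From PV = nRT: V₁ = nRT₁/P₁ = 0.0003496 m³.
P constant ⇒ V ∝ T: P₂ = P₁; T₂ = T₁·(V₂/V₁) = 830.9 K.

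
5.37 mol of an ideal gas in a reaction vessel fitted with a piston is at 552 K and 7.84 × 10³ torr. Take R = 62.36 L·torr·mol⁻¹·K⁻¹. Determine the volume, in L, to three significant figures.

PV = nRT ⇒ V = nRT/P = (5.37 × 62.36 × 552) / 7.84e+03

V ≈ 23.6 L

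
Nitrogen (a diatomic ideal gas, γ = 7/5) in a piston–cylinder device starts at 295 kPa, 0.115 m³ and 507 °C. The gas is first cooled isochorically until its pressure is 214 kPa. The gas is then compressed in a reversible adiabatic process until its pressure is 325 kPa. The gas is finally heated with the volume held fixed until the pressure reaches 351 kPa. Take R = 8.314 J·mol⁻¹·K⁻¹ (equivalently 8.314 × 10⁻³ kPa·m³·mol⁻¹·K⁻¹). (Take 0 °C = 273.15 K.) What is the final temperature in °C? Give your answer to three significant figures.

Convert: T₁ = 780.1 K.
V constant ⇒ P ∝ T: V₂ = V₁; T₂ = T₁·(P₂/P₁) = 565.9 K.
Adiabatic (γ = 7/5), T V^(γ−1) and P V^γ constant: T₃ = T₂·(P₃/P₂)^((γ−1)/γ) = 637.7 K; V₃ = V₂·(P₂/P₃)^(1/γ) = 0.08533 m³.
V constant ⇒ P ∝ T: V₄ = V₃; T₄ = T₃·(P₄/P₃) = 688.7 K.

T₄ ≈ 416 °C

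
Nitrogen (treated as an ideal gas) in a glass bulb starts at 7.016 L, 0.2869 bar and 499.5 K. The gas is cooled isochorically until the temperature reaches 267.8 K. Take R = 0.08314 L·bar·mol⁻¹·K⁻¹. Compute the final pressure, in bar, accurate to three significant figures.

P₂ ≈ 0.154 bar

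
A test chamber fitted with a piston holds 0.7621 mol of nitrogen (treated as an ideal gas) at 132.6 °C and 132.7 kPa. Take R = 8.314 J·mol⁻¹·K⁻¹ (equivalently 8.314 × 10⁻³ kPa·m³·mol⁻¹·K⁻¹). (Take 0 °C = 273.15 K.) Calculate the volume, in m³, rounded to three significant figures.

Convert: T = 405.75 K.
PV = nRT ⇒ V = nRT/P = (0.7621 × 8.314 × 10⁻³ × 405.75) / 132.7

V ≈ 0.0194 m³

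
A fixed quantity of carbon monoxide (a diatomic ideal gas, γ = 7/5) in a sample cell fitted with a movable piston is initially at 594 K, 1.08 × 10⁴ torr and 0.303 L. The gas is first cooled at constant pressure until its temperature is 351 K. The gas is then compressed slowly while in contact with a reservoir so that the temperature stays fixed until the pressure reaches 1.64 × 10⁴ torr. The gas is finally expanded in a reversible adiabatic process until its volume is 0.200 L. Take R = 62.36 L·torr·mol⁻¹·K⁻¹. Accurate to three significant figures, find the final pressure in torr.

P₄ ≈ 7.83e+03 torr

Isobaric, so V/T is constant: P₂ = P₁; V₂ = V₁·(T₂/T₁) = 0.1790 L.
Isothermal, so P V is constant: T₃ = T₂; V₃ = V₂·(P₂/P₃) = 0.1179 L.
Reversible adiabatic, γ = 7/5: T₄ = T₃·(V₃/V₄)^(γ−1) = 284.1 K; P₄ = P₃·(V₃/V₄)^γ = 7826 torr.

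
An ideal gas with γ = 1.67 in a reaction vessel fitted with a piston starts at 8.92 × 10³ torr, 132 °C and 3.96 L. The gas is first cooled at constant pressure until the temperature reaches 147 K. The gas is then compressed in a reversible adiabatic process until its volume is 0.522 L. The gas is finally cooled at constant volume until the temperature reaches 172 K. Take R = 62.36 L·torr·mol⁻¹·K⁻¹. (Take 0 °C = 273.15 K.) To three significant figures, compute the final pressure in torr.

Convert: T₁ = 405.1 K.
P constant ⇒ V ∝ T: P₂ = P₁; V₂ = V₁·(T₂/T₁) = 1.437 L.
Adiabatic (γ = 1.67), T V^(γ−1) and P V^γ constant: T₃ = T₂·(V₂/V₃)^(γ−1) = 289.7 K; P₃ = P₂·(V₂/V₃)^γ = 4.838e+04 torr.
Isochoric, so P/T is constant: V₄ = V₃; P₄ = P₃·(T₄/T₃) = 2.873e+04 torr.

P₄ ≈ 2.87e+04 torr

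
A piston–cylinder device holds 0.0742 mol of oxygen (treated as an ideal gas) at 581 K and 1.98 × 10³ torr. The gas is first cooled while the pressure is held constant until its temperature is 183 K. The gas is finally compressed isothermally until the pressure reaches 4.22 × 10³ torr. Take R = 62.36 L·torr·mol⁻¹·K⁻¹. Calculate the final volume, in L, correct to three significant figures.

V₃ ≈ 0.201 L

From PV = nRT: V₁ = nRT₁/P₁ = 1.358 L.
P constant ⇒ V ∝ T: P₂ = P₁; V₂ = V₁·(T₂/T₁) = 0.4277 L.
T constant ⇒ Boyle's law P V = const: T₃ = T₂; V₃ = V₂·(P₂/P₃) = 0.2007 L.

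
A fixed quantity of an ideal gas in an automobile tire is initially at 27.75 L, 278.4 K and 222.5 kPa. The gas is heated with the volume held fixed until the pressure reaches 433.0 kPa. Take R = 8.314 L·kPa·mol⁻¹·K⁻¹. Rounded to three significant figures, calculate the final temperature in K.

T₂ ≈ 542 K

Isochoric, so P/T is constant: V₂ = V₁; T₂ = T₁·(P₂/P₁) = 541.8 K.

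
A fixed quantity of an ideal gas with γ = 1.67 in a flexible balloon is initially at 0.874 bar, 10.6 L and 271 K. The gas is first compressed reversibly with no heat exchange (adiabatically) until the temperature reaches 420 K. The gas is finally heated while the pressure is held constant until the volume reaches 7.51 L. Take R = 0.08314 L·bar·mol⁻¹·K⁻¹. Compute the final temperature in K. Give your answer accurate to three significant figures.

Reversible adiabatic, γ = 1.67: P₂ = P₁·(T₂/T₁)^(γ/(γ−1)) = 2.605 bar; V₂ = V₁·(T₁/T₂)^(1/(γ−1)) = 5.512 L.
Isobaric, so V/T is constant: P₃ = P₂; T₃ = T₂·(V₃/V₂) = 572.2 K.

T₃ ≈ 572 K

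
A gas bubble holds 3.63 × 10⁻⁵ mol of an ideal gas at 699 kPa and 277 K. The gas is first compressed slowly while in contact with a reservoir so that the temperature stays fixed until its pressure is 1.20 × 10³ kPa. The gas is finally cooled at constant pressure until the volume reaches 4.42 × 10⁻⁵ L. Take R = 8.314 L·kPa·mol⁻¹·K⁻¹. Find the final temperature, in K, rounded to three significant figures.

T₃ ≈ 176 K

From PV = nRT: V₁ = nRT₁/P₁ = 0.0001196 L.
T constant ⇒ Boyle's law P V = const: T₂ = T₁; V₂ = V₁·(P₁/P₂) = 6.967e-05 L.
P constant ⇒ V ∝ T: P₃ = P₂; T₃ = T₂·(V₃/V₂) = 175.7 K.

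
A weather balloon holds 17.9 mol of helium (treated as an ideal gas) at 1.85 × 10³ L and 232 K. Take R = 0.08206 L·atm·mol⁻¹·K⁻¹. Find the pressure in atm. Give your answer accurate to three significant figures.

PV = nRT ⇒ P = nRT/V = (17.9 × 0.08206 × 232) / 1.85e+03

P ≈ 0.184 atm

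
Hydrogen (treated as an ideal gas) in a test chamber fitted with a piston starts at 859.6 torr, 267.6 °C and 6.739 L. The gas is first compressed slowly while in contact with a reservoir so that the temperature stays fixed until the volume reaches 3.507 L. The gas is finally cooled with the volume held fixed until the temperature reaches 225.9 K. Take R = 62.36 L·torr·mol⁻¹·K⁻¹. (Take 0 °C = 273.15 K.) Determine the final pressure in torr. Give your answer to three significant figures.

Convert: T₁ = 540.8 K.
T constant ⇒ Boyle's law P V = const: T₂ = T₁; P₂ = P₁·(V₁/V₂) = 1652 torr.
Isochoric, so P/T is constant: V₃ = V₂; P₃ = P₂·(T₃/T₂) = 690.0 torr.

P₃ ≈ 690 torr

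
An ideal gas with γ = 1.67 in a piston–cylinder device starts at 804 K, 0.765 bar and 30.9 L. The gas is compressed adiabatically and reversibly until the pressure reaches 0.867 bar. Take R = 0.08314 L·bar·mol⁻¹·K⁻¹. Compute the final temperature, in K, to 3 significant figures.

T₂ ≈ 845 K

Reversible adiabatic, γ = 1.67: T₂ = T₁·(P₂/P₁)^((γ−1)/γ) = 845.4 K; V₂ = V₁·(P₁/P₂)^(1/γ) = 28.67 L.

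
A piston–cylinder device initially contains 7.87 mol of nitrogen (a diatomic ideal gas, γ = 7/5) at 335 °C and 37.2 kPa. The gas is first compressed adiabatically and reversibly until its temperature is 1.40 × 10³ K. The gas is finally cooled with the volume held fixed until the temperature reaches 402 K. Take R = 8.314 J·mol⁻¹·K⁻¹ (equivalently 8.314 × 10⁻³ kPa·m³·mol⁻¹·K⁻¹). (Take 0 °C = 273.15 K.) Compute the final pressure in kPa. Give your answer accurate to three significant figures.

Convert: T₁ = 608.1 K.
From PV = nRT: V₁ = nRT₁/P₁ = 1.070 m³.
Adiabatic (γ = 7/5), T V^(γ−1) and P V^γ constant: P₂ = P₁·(T₂/T₁)^(γ/(γ−1)) = 688.6 kPa; V₂ = V₁·(T₁/T₂)^(1/(γ−1)) = 0.1330 m³.
V constant ⇒ P ∝ T: V₃ = V₂; P₃ = P₂·(T₃/T₂) = 197.7 kPa.

P₃ ≈ 198 kPa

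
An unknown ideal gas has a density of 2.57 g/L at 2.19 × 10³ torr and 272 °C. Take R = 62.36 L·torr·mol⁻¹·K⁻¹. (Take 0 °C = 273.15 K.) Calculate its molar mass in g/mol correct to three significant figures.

M ≈ 39.9 g/mol

ρ = PM/(RT) ⇒ M = ρRT/P = (2.57 × 62.36 × 545.1) / 2.19e+03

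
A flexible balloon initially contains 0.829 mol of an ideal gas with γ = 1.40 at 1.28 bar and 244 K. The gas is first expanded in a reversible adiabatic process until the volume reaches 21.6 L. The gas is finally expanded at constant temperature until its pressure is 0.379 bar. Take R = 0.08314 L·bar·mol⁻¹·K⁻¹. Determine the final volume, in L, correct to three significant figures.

From PV = nRT: V₁ = nRT₁/P₁ = 13.14 L.
Adiabatic (γ = 1.40), T V^(γ−1) and P V^γ constant: T₂ = T₁·(V₁/V₂)^(γ−1) = 200.0 K; P₂ = P₁·(V₁/V₂)^γ = 0.6382 bar.
Isothermal, so P V is constant: T₃ = T₂; V₃ = V₂·(P₂/P₃) = 36.37 L.

V₃ ≈ 36.4 L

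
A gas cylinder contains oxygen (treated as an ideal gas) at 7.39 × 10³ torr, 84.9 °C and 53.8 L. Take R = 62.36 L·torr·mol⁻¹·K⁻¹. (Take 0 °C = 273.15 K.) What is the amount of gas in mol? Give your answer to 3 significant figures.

n ≈ 17.8 mol

Convert: T = 358.05 K.
PV = nRT ⇒ n = PV/(RT) = (7.39e+03 × 53.8) / (62.36 × 358.05)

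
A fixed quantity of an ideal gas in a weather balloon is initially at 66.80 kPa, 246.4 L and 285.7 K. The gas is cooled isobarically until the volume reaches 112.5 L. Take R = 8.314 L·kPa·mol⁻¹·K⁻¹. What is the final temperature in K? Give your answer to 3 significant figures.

T₂ ≈ 130 K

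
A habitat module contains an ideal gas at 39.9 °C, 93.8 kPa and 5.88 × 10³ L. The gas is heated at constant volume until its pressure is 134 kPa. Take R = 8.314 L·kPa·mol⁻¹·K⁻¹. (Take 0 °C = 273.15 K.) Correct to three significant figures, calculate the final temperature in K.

T₂ ≈ 447 K

Convert: T₁ = 313.0 K.
V constant ⇒ P ∝ T: V₂ = V₁; T₂ = T₁·(P₂/P₁) = 447.2 K.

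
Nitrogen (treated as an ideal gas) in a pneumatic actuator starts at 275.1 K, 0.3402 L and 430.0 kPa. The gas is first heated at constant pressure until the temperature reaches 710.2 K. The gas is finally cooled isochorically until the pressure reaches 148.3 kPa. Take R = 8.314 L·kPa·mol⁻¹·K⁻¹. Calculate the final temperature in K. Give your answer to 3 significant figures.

T₃ ≈ 245 K

Isobaric, so V/T is constant: P₂ = P₁; V₂ = V₁·(T₂/T₁) = 0.8783 L.
V constant ⇒ P ∝ T: V₃ = V₂; T₃ = T₂·(P₃/P₂) = 244.9 K.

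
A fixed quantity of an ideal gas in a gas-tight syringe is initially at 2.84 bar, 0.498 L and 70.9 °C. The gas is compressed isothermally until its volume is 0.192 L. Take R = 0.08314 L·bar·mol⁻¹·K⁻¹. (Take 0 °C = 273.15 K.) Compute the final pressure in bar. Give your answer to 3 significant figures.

P₂ ≈ 7.37 bar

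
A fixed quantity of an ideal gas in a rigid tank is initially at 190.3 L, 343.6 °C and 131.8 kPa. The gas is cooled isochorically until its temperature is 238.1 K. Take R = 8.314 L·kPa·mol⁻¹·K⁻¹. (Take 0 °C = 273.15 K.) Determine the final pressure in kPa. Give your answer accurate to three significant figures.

P₂ ≈ 50.9 kPa

Convert: T₁ = 616.8 K.
V constant ⇒ P ∝ T: V₂ = V₁; P₂ = P₁·(T₂/T₁) = 50.88 kPa.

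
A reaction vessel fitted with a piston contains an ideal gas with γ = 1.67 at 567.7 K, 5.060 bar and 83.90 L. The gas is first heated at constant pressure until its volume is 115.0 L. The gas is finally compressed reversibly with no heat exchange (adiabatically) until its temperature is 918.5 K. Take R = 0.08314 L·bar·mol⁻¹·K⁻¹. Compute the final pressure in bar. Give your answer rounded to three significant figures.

P₃ ≈ 7.65 bar

Isobaric, so V/T is constant: P₂ = P₁; T₂ = T₁·(V₂/V₁) = 778.1 K.
Adiabatic (γ = 1.67), T V^(γ−1) and P V^γ constant: P₃ = P₂·(T₃/T₂)^(γ/(γ−1)) = 7.650 bar; V₃ = V₂·(T₂/T₃)^(1/(γ−1)) = 89.78 L.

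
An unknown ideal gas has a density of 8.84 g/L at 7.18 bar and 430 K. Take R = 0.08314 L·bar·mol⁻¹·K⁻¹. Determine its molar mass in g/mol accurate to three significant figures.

ρ = PM/(RT) ⇒ M = ρRT/P = (8.84 × 0.08314 × 430.0) / 7.18

M ≈ 44.0 g/mol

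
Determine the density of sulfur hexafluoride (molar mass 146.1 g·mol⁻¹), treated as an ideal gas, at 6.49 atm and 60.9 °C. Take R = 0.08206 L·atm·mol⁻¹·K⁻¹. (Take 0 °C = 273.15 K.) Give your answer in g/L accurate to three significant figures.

ρ = PM/(RT) = (6.49 × 146.1) / (0.08206 × 334.0)

ρ ≈ 34.6 g/L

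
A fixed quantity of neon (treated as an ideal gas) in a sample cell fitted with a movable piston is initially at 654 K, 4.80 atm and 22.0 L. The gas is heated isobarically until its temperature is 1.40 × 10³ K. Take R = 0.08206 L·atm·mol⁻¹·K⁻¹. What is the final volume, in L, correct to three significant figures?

V₂ ≈ 47.1 L

P constant ⇒ V ∝ T: P₂ = P₁; V₂ = V₁·(T₂/T₁) = 47.09 L.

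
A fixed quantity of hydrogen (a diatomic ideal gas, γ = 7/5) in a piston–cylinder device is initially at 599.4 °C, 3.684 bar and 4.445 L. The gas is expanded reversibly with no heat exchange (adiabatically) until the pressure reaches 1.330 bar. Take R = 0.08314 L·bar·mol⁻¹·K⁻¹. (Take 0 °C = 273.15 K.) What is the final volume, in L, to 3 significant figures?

Convert: T₁ = 872.5 K.
Adiabatic (γ = 7/5), T V^(γ−1) and P V^γ constant: T₂ = T₁·(P₂/P₁)^((γ−1)/γ) = 652.2 K; V₂ = V₁·(P₁/P₂)^(1/γ) = 9.203 L.

V₂ ≈ 9.20 L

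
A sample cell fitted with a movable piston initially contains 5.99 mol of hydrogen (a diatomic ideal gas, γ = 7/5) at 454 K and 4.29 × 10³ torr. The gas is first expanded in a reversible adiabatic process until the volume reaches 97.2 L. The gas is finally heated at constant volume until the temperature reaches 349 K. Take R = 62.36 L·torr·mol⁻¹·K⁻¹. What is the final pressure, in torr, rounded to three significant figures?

P₃ ≈ 1.34e+03 torr

From PV = nRT: V₁ = nRT₁/P₁ = 39.53 L.
Reversible adiabatic, γ = 7/5: T₂ = T₁·(V₁/V₂)^(γ−1) = 316.8 K; P₂ = P₁·(V₁/V₂)^γ = 1217 torr.
V constant ⇒ P ∝ T: V₃ = V₂; P₃ = P₂·(T₃/T₂) = 1341 torr.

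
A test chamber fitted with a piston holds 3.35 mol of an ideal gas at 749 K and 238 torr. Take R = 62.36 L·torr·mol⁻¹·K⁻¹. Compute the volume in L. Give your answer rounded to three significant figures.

V ≈ 657 L

PV = nRT ⇒ V = nRT/P = (3.35 × 62.36 × 749) / 238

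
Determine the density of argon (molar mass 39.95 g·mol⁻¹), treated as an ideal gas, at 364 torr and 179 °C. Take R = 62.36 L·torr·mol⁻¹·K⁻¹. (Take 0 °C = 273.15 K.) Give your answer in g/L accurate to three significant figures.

ρ ≈ 0.516 g/L

ρ = PM/(RT) = (364 × 39.95) / (62.36 × 452.1)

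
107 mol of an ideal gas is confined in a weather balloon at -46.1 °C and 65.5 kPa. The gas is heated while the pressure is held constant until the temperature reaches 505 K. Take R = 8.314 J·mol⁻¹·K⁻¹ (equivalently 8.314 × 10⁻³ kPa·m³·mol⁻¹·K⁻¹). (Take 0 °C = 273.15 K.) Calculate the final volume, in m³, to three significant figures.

Convert: T₁ = 227.0 K.
From PV = nRT: V₁ = nRT₁/P₁ = 3.084 m³.
Isobaric, so V/T is constant: P₂ = P₁; V₂ = V₁·(T₂/T₁) = 6.859 m³.

V₂ ≈ 6.86 m³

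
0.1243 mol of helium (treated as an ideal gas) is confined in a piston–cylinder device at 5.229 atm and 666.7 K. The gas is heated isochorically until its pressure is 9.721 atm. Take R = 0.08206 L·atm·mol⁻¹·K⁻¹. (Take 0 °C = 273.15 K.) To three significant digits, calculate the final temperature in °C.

T₂ ≈ 966 °C

From PV = nRT: V₁ = nRT₁/P₁ = 1.301 L.
V constant ⇒ P ∝ T: V₂ = V₁; T₂ = T₁·(P₂/P₁) = 1239 K.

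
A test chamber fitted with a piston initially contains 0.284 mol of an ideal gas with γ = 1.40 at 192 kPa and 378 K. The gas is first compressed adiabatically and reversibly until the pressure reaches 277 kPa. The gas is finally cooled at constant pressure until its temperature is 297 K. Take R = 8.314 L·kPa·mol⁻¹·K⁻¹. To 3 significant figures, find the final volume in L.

From PV = nRT: V₁ = nRT₁/P₁ = 4.649 L.
Reversible adiabatic, γ = 1.40: T₂ = T₁·(P₂/P₁)^((γ−1)/γ) = 419.7 K; V₂ = V₁·(P₁/P₂)^(1/γ) = 3.578 L.
P constant ⇒ V ∝ T: P₃ = P₂; V₃ = V₂·(T₃/T₂) = 2.532 L.

V₃ ≈ 2.53 L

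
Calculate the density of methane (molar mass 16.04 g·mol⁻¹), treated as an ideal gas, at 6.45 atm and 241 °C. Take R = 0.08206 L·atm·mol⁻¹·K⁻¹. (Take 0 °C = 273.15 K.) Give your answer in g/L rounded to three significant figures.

ρ ≈ 2.45 g/L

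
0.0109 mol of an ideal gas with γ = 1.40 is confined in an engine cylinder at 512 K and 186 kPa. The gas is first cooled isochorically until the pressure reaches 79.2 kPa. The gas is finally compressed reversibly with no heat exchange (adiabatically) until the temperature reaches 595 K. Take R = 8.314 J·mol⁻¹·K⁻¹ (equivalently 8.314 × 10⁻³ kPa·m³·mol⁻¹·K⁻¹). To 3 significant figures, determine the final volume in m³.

V₃ ≈ 2.03e-05 m³

From PV = nRT: V₁ = nRT₁/P₁ = 0.0002495 m³.
Isochoric, so P/T is constant: V₂ = V₁; T₂ = T₁·(P₂/P₁) = 218.0 K.
Reversible adiabatic, γ = 1.40: P₃ = P₂·(T₃/T₂)^(γ/(γ−1)) = 2660 kPa; V₃ = V₂·(T₂/T₃)^(1/(γ−1)) = 2.027e-05 m³.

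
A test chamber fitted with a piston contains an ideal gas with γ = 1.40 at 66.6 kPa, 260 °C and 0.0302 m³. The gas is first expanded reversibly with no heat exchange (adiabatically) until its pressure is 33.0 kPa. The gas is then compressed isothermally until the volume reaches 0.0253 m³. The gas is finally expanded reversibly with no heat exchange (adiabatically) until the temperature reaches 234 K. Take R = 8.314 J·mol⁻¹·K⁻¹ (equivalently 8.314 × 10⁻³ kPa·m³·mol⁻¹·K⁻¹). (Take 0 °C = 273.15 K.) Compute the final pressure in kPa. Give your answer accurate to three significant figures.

P₄ ≈ 7.35 kPa

Convert: T₁ = 533.1 K.
Reversible adiabatic, γ = 1.40: T₂ = T₁·(P₂/P₁)^((γ−1)/γ) = 436.2 K; V₂ = V₁·(P₁/P₂)^(1/γ) = 0.04987 m³.
Isothermal, so P V is constant: T₃ = T₂; P₃ = P₂·(V₂/V₃) = 65.05 kPa.
Adiabatic (γ = 1.40), T V^(γ−1) and P V^γ constant: P₄ = P₃·(T₄/T₃)^(γ/(γ−1)) = 7.353 kPa; V₄ = V₃·(T₃/T₄)^(1/(γ−1)) = 0.1201 m³.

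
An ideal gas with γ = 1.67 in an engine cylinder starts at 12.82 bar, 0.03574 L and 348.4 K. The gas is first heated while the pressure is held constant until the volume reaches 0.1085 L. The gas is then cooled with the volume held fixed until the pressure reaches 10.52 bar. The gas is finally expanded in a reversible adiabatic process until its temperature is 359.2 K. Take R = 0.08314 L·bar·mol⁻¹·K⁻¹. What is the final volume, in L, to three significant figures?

Isobaric, so V/T is constant: P₂ = P₁; T₂ = T₁·(V₂/V₁) = 1058 K.
Isochoric, so P/T is constant: V₃ = V₂; T₃ = T₂·(P₃/P₂) = 867.9 K.
Reversible adiabatic, γ = 1.67: P₄ = P₃·(T₄/T₃)^(γ/(γ−1)) = 1.167 bar; V₄ = V₃·(T₃/T₄)^(1/(γ−1)) = 0.4048 L.

V₄ ≈ 0.405 L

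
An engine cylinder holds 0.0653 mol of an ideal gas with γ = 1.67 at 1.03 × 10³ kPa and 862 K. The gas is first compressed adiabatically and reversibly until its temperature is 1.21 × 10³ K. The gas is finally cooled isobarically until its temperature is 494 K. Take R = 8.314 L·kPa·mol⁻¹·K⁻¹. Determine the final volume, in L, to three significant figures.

From PV = nRT: V₁ = nRT₁/P₁ = 0.4544 L.
Reversible adiabatic, γ = 1.67: P₂ = P₁·(T₂/T₁)^(γ/(γ−1)) = 2398 kPa; V₂ = V₁·(T₁/T₂)^(1/(γ−1)) = 0.2739 L.
P constant ⇒ V ∝ T: P₃ = P₂; V₃ = V₂·(T₃/T₂) = 0.1118 L.

V₃ ≈ 0.112 L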